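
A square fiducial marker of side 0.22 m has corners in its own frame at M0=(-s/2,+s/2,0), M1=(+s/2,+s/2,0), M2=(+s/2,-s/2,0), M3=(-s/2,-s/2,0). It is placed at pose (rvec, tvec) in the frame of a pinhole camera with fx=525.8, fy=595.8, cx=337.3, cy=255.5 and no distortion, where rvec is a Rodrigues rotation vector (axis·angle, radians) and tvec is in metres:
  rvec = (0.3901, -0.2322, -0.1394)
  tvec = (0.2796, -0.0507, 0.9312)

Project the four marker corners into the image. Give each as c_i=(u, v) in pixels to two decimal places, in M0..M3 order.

Intrinsics K: fx=525.8, fy=595.8, cx=337.3, cy=255.5
Marker side s = 0.22 m; corners in marker frame (Z=0):
  M0 = (-0.1100, +0.1100, 0)
  M1 = (+0.1100, +0.1100, 0)
  M2 = (+0.1100, -0.1100, 0)
  M3 = (-0.1100, -0.1100, 0)
rvec = (0.3901, -0.2322, -0.1394), |rvec| = θ = 0.47490 rad = 27.210°
Rodrigues: sinθ=0.45725, 1−cosθ=0.11066; R = I + sinθ·[k]× + (1−cosθ)·[k]×²:
    [+0.96401 +0.08977 -0.25025]
    [-0.17866 +0.91580 -0.35972]
    [+0.19689 +0.39148 +0.89887]
t = (0.2796, -0.0507, 0.9312) m
M0: Pc = R·M0+t = (+0.18343, +0.06969, +0.95261); u = 525.8·(+0.18343)/0.95261 + 337.3 = 438.5482, v = 595.8·(+0.06969)/0.95261 + 255.5 = 299.0875
M1: Pc = R·M1+t = (+0.39552, +0.03038, +0.99592); u = 525.8·(+0.39552)/0.99592 + 337.3 = 546.1142, v = 595.8·(+0.03038)/0.99592 + 255.5 = 273.6771
M2: Pc = R·M2+t = (+0.37577, -0.17109, +0.90979); u = 525.8·(+0.37577)/0.90979 + 337.3 = 554.4675, v = 595.8·(-0.17109)/0.90979 + 255.5 = 143.4573
M3: Pc = R·M3+t = (+0.16368, -0.13178, +0.86648); u = 525.8·(+0.16368)/0.86648 + 337.3 = 436.6273, v = 595.8·(-0.13178)/0.86648 + 255.5 = 164.8837

c0=(438.55, 299.09) c1=(546.11, 273.68) c2=(554.47, 143.46) c3=(436.63, 164.88)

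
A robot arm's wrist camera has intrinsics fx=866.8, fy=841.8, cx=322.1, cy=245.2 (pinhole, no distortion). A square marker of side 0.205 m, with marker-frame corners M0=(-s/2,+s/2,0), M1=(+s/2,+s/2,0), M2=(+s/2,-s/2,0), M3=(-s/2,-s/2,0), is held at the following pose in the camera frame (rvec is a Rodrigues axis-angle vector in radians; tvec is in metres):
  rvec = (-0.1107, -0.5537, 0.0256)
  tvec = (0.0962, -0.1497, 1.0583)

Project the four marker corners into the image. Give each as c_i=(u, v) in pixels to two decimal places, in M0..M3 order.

Intrinsics K: fx=866.8, fy=841.8, cx=322.1, cy=245.2
Marker side s = 0.205 m; corners in marker frame (Z=0):
  M0 = (-0.1025, +0.1025, 0)
  M1 = (+0.1025, +0.1025, 0)
  M2 = (+0.1025, -0.1025, 0)
  M3 = (-0.1025, -0.1025, 0)
rvec = (-0.1107, -0.5537, 0.0256), |rvec| = θ = 0.56524 rad = 32.386°
Rodrigues: sinθ=0.53562, 1−cosθ=0.15554; R = I + sinθ·[k]× + (1−cosθ)·[k]×²:
    [+0.85043 +0.00558 -0.52606]
    [+0.05410 +0.99372 +0.09800]
    [+0.52330 -0.11180 +0.84478]
t = (0.0962, -0.1497, 1.0583) m
M0: Pc = R·M0+t = (+0.00960, -0.05339, +0.99320); u = 866.8·(+0.00960)/0.99320 + 322.1 = 330.4811, v = 841.8·(-0.05339)/0.99320 + 245.2 = 199.9493
M1: Pc = R·M1+t = (+0.18394, -0.04230, +1.10048); u = 866.8·(+0.18394)/1.10048 + 322.1 = 466.9823, v = 841.8·(-0.04230)/1.10048 + 245.2 = 212.8437
M2: Pc = R·M2+t = (+0.18280, -0.24601, +1.12340); u = 866.8·(+0.18280)/1.12340 + 322.1 = 463.1436, v = 841.8·(-0.24601)/1.12340 + 245.2 = 60.8559
M3: Pc = R·M3+t = (+0.00846, -0.25710, +1.01612); u = 866.8·(+0.00846)/1.01612 + 322.1 = 329.3160, v = 841.8·(-0.25710)/1.01612 + 245.2 = 32.2061

c0=(330.48, 199.95) c1=(466.98, 212.84) c2=(463.14, 60.86) c3=(329.32, 32.21)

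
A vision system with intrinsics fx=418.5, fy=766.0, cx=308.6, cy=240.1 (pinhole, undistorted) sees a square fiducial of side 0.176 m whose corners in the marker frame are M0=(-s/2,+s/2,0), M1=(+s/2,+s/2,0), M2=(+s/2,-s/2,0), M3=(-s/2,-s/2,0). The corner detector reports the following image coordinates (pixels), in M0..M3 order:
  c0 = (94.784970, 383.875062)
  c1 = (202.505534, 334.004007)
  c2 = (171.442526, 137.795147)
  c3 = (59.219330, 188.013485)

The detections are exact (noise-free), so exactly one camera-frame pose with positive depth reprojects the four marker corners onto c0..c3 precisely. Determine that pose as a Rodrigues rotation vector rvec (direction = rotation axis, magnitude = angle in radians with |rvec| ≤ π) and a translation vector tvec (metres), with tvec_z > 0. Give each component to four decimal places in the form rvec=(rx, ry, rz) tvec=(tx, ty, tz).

rvec=(0.1401, -0.0477, -0.2434) tvec=(-0.2769, 0.0194, 0.6581)

Intrinsics K: fx=418.5, fy=766.0, cx=308.6, cy=240.1
Marker side s = 0.176 m; corners in marker frame (Z=0):
  M0 = (-0.0880, +0.0880, 0)
  M1 = (+0.0880, +0.0880, 0)
  M2 = (+0.0880, -0.0880, 0)
  M3 = (-0.0880, -0.0880, 0)
Detected image corners:
  c0 = (94.784970, 383.875062) px
  c1 = (202.505534, 334.004007) px
  c2 = (171.442526, 137.795147) px
  c3 = (59.219330, 188.013485) px
Planar DLT: solve 8×8 A·h = b for H (H[2,2]=1):
  H  [+630.63660 +218.10872 +132.53029]
  H  [-272.38045 +1170.92092 +262.70808]
  H  [+0.04578 +0.21876 +1.00000]
B = K⁻¹H; ‖b₁‖=1.519568, ‖b₂‖=1.519568; λ = 2/(‖b₁‖+‖b₂‖) = 0.658082, sign → tz>0 ⇒ λ=+0.658082
r₁ = λ·B[:,0] = (+0.96945,-0.24345,+0.03013); r₂ = λ·B[:,1] = (+0.23681,+0.96083,+0.14396)
r₃ = r₁×r₂ = (-0.06400,-0.13243,+0.98912); SVD([r₁ r₂ r₃]) → R = UVᵀ:
  R  [+0.96945 +0.23681 -0.06400]
  R  [-0.24345 +0.96083 -0.13243]
  R  [+0.03013 +0.14396 +0.98912]
t = (-0.27687, +0.01942, +0.65808) m
tr R = 2.919400; θ = arccos((tr R − 1)/2) = 0.284864 rad = 16.322°
axis k = ((R−Rᵀ)₃₂, (R−Rᵀ)₁₃, (R−Rᵀ)₂₁) / (2 sinθ) = (+0.491761, -0.167464, -0.854475)
rvec = θ·k = (+0.140085, -0.047705, -0.243409)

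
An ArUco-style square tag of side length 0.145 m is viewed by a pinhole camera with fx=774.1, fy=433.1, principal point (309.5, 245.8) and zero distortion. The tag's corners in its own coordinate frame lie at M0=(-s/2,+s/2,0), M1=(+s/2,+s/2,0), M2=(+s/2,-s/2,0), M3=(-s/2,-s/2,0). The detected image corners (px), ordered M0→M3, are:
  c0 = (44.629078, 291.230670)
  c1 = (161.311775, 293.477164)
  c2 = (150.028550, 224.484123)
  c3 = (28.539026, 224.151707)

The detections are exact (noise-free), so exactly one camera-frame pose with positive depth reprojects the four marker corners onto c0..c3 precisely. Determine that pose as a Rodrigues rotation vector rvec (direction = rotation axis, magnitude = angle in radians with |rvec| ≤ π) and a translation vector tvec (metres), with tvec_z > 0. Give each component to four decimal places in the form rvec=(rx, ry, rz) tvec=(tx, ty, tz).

rvec=(0.2716, 0.1779, -0.0108) tvec=(-0.2440, 0.0270, 0.8823)

Intrinsics K: fx=774.1, fy=433.1, cx=309.5, cy=245.8
Marker side s = 0.145 m; corners in marker frame (Z=0):
  M0 = (-0.0725, +0.0725, 0)
  M1 = (+0.0725, +0.0725, 0)
  M2 = (+0.0725, -0.0725, 0)
  M3 = (-0.0725, -0.0725, 0)
Detected image corners:
  c0 = (44.629078, 291.230670) px
  c1 = (161.311775, 293.477164) px
  c2 = (150.028550, 224.484123) px
  c3 = (28.539026, 224.151707) px
Planar DLT: solve 8×8 A·h = b for H (H[2,2]=1):
  H  [+801.72158 +123.59661 +95.41438]
  H  [-42.56143 +546.96259 +259.06975]
  H  [-0.19973 +0.30133 +1.00000]
B = K⁻¹H; ‖b₁‖=1.133380, ‖b₂‖=1.133380; λ = 2/(‖b₁‖+‖b₂‖) = 0.882317, sign → tz>0 ⇒ λ=+0.882317
r₁ = λ·B[:,0] = (+0.98426,+0.01331,-0.17623); r₂ = λ·B[:,1] = (+0.03458,+0.96339,+0.26587)
r₃ = r₁×r₂ = (+0.17332,-0.26778,+0.94776); SVD([r₁ r₂ r₃]) → R = UVᵀ:
  R  [+0.98426 +0.03458 +0.17332]
  R  [+0.01331 +0.96339 -0.26778]
  R  [-0.17623 +0.26587 +0.94776]
t = (-0.24401, +0.02703, +0.88232) m
tr R = 2.895413; θ = arccos((tr R − 1)/2) = 0.324826 rad = 18.611°
axis k = ((R−Rᵀ)₃₂, (R−Rᵀ)₁₃, (R−Rᵀ)₂₁) / (2 sinθ) = (+0.836059, +0.547628, -0.033318)
rvec = θ·k = (+0.271573, +0.177883, -0.010822)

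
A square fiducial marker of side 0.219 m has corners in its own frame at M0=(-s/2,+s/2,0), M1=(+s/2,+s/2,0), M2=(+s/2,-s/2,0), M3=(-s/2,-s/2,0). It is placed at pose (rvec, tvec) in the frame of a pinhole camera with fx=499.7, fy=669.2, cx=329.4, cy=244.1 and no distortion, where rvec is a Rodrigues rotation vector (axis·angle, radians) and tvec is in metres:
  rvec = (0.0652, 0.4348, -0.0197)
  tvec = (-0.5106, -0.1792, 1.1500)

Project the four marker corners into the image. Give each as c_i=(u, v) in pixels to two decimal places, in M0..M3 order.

Intrinsics K: fx=499.7, fy=669.2, cx=329.4, cy=244.1
Marker side s = 0.219 m; corners in marker frame (Z=0):
  M0 = (-0.1095, +0.1095, 0)
  M1 = (+0.1095, +0.1095, 0)
  M2 = (+0.1095, -0.1095, 0)
  M3 = (-0.1095, -0.1095, 0)
rvec = (0.0652, 0.4348, -0.0197), |rvec| = θ = 0.44010 rad = 25.216°
Rodrigues: sinθ=0.42603, 1−cosθ=0.09529; R = I + sinθ·[k]× + (1−cosθ)·[k]×²:
    [+0.90680 +0.03302 +0.42027]
    [-0.00512 +0.99772 -0.06733]
    [-0.42153 +0.05890 +0.90490]
t = (-0.5106, -0.1792, 1.1500) m
M0: Pc = R·M0+t = (-0.60628, -0.06939, +1.20261); u = 499.7·(-0.60628)/1.20261 + 329.4 = 77.4826, v = 669.2·(-0.06939)/1.20261 + 244.1 = 205.4880
M1: Pc = R·M1+t = (-0.40769, -0.07051, +1.11029); u = 499.7·(-0.40769)/1.11029 + 329.4 = 145.9143, v = 669.2·(-0.07051)/1.11029 + 244.1 = 201.6014
M2: Pc = R·M2+t = (-0.41492, -0.28901, +1.09739); u = 499.7·(-0.41492)/1.09739 + 329.4 = 140.4649, v = 669.2·(-0.28901)/1.09739 + 244.1 = 67.8584
M3: Pc = R·M3+t = (-0.61351, -0.28789, +1.18971); u = 499.7·(-0.61351)/1.18971 + 329.4 = 71.7141, v = 669.2·(-0.28789)/1.18971 + 244.1 = 82.1650

c0=(77.48, 205.49) c1=(145.91, 201.60) c2=(140.46, 67.86) c3=(71.71, 82.16)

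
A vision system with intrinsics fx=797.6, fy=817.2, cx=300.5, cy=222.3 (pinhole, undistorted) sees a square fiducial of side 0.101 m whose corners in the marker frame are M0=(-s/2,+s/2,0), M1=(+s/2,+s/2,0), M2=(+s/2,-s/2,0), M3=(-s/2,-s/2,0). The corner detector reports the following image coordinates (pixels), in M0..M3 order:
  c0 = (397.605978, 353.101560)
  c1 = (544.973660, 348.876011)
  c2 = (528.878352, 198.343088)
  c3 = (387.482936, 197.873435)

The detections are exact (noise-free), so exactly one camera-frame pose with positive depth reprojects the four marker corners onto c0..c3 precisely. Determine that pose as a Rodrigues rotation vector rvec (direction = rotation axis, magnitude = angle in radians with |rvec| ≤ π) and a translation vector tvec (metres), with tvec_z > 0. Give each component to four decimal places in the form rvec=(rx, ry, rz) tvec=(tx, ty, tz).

Intrinsics K: fx=797.6, fy=817.2, cx=300.5, cy=222.3
Marker side s = 0.101 m; corners in marker frame (Z=0):
  M0 = (-0.0505, +0.0505, 0)
  M1 = (+0.0505, +0.0505, 0)
  M2 = (+0.0505, -0.0505, 0)
  M3 = (-0.0505, -0.0505, 0)
Detected image corners:
  c0 = (397.605978, 353.101560) px
  c1 = (544.973660, 348.876011) px
  c2 = (528.878352, 198.343088) px
  c3 = (387.482936, 197.873435) px
Planar DLT: solve 8×8 A·h = b for H (H[2,2]=1):
  H  [+1567.68986 -72.69648 +465.67968]
  H  [+63.92970 +1393.43061 +272.84871]
  H  [+0.29871 -0.43667 +1.00000]
B = K⁻¹H; ‖b₁‖=1.876893, ‖b₂‖=1.876893; λ = 2/(‖b₁‖+‖b₂‖) = 0.532795, sign → tz>0 ⇒ λ=+0.532795
r₁ = λ·B[:,0] = (+0.98725,-0.00161,+0.15915); r₂ = λ·B[:,1] = (+0.03909,+0.97177,-0.23266)
r₃ = r₁×r₂ = (-0.15428,+0.23591,+0.95945); SVD([r₁ r₂ r₃]) → R = UVᵀ:
  R  [+0.98725 +0.03909 -0.15428]
  R  [-0.00161 +0.97177 +0.23591]
  R  [+0.15915 -0.23266 +0.95945]
t = (+0.11034, +0.03296, +0.53280) m
tr R = 2.918475; θ = arccos((tr R − 1)/2) = 0.286506 rad = 16.416°
axis k = ((R−Rᵀ)₃₂, (R−Rᵀ)₁₃, (R−Rᵀ)₂₁) / (2 sinθ) = (-0.829025, -0.554554, -0.072020)
rvec = θ·k = (-0.237520, -0.158883, -0.020634)

rvec=(-0.2375, -0.1589, -0.0206) tvec=(0.1103, 0.0330, 0.5328)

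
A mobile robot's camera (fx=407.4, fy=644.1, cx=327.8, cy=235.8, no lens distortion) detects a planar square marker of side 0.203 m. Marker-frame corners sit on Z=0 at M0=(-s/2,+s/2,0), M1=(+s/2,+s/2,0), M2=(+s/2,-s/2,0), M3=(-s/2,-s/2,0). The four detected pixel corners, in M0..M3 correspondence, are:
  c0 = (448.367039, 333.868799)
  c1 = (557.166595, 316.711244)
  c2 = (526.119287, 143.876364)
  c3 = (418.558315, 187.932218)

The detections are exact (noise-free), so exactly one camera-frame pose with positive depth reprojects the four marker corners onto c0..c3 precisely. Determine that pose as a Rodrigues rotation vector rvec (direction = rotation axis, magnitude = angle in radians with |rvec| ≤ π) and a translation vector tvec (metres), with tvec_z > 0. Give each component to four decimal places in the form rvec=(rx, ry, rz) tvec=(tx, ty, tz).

rvec=(0.2381, 0.6392, -0.2862) tvec=(0.2940, 0.0148, 0.7697)

Intrinsics K: fx=407.4, fy=644.1, cx=327.8, cy=235.8
Marker side s = 0.203 m; corners in marker frame (Z=0):
  M0 = (-0.1015, +0.1015, 0)
  M1 = (+0.1015, +0.1015, 0)
  M2 = (+0.1015, -0.1015, 0)
  M3 = (-0.1015, -0.1015, 0)
Detected image corners:
  c0 = (448.367039, 333.868799) px
  c1 = (557.166595, 316.711244) px
  c2 = (526.119287, 143.876364) px
  c3 = (418.558315, 187.932218) px
Planar DLT: solve 8×8 A·h = b for H (H[2,2]=1):
  H  [+143.39776 +231.71884 +483.42605]
  H  [-345.87577 +821.12213 +248.19993]
  H  [-0.79902 +0.16834 +1.00000]
B = K⁻¹H; ‖b₁‖=1.299225, ‖b₂‖=1.299225; λ = 2/(‖b₁‖+‖b₂‖) = 0.769690, sign → tz>0 ⇒ λ=+0.769690
r₁ = λ·B[:,0] = (+0.76575,-0.18817,-0.61499); r₂ = λ·B[:,1] = (+0.33353,+0.93379,+0.12957)
r₃ = r₁×r₂ = (+0.54990,-0.30433,+0.77781); SVD([r₁ r₂ r₃]) → R = UVᵀ:
  R  [+0.76575 +0.33353 +0.54990]
  R  [-0.18817 +0.93379 -0.30433]
  R  [-0.61499 +0.12957 +0.77781]
t = (+0.29402, +0.01482, +0.76969) m
tr R = 2.477359; θ = arccos((tr R − 1)/2) = 0.739687 rad = 42.381°
axis k = ((R−Rᵀ)₃₂, (R−Rᵀ)₁₃, (R−Rᵀ)₂₁) / (2 sinθ) = (+0.321860, +0.864089, -0.386984)
rvec = θ·k = (+0.238076, +0.639156, -0.286247)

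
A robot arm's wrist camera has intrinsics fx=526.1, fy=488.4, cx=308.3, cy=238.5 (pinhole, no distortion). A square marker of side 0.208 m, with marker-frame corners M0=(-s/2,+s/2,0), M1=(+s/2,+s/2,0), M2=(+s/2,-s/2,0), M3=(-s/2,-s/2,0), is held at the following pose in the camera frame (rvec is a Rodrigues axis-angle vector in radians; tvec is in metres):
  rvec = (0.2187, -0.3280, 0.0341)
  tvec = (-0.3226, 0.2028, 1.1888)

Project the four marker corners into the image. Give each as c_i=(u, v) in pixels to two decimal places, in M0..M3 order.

c0=(116.88, 364.88) c1=(210.47, 357.88) c2=(213.21, 279.61) c3=(116.22, 282.25)

Intrinsics K: fx=526.1, fy=488.4, cx=308.3, cy=238.5
Marker side s = 0.208 m; corners in marker frame (Z=0):
  M0 = (-0.1040, +0.1040, 0)
  M1 = (+0.1040, +0.1040, 0)
  M2 = (+0.1040, -0.1040, 0)
  M3 = (-0.1040, -0.1040, 0)
rvec = (0.2187, -0.3280, 0.0341), |rvec| = θ = 0.39570 rad = 22.672°
Rodrigues: sinθ=0.38545, 1−cosθ=0.07727; R = I + sinθ·[k]× + (1−cosθ)·[k]×²:
    [+0.94633 -0.06862 -0.31583]
    [-0.00218 +0.97582 -0.21856]
    [+0.32319 +0.20752 +0.92330]
t = (-0.3226, 0.2028, 1.1888) m
M0: Pc = R·M0+t = (-0.42815, +0.30451, +1.17677); u = 526.1·(-0.42815)/1.17677 + 308.3 = 116.8843, v = 488.4·(+0.30451)/1.17677 + 238.5 = 364.8832
M1: Pc = R·M1+t = (-0.23132, +0.30406, +1.24399); u = 526.1·(-0.23132)/1.24399 + 308.3 = 210.4729, v = 488.4·(+0.30406)/1.24399 + 238.5 = 357.8753
M2: Pc = R·M2+t = (-0.21705, +0.10109, +1.20083); u = 526.1·(-0.21705)/1.20083 + 308.3 = 213.2095, v = 488.4·(+0.10109)/1.20083 + 238.5 = 279.6141
M3: Pc = R·M3+t = (-0.41388, +0.10154, +1.13361); u = 526.1·(-0.41388)/1.13361 + 308.3 = 116.2197, v = 488.4·(+0.10154)/1.13361 + 238.5 = 282.2479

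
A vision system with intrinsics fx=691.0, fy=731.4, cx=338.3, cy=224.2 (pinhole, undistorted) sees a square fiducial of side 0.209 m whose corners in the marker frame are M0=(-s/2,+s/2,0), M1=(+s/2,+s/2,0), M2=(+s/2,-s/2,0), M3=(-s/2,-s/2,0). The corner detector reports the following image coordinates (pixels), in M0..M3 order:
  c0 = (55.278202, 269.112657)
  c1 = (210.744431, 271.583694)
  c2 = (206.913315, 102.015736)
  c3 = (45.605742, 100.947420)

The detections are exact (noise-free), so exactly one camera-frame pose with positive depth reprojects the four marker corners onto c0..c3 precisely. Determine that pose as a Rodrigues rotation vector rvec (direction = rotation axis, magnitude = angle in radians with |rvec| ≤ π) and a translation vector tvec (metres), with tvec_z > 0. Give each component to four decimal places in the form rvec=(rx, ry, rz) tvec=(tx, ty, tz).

Intrinsics K: fx=691.0, fy=731.4, cx=338.3, cy=224.2
Marker side s = 0.209 m; corners in marker frame (Z=0):
  M0 = (-0.1045, +0.1045, 0)
  M1 = (+0.1045, +0.1045, 0)
  M2 = (+0.1045, -0.1045, 0)
  M3 = (-0.1045, -0.1045, 0)
Detected image corners:
  c0 = (55.278202, 269.112657) px
  c1 = (210.744431, 271.583694) px
  c2 = (206.913315, 102.015736) px
  c3 = (45.605742, 100.947420) px
Planar DLT: solve 8×8 A·h = b for H (H[2,2]=1):
  H  [+752.17730 +55.47145 +129.35393]
  H  [+0.79343 +841.09596 +187.48364]
  H  [-0.04161 +0.17823 +1.00000]
B = K⁻¹H; ‖b₁‖=1.109774, ‖b₂‖=1.109774; λ = 2/(‖b₁‖+‖b₂‖) = 0.901084, sign → tz>0 ⇒ λ=+0.901084
r₁ = λ·B[:,0] = (+0.99922,+0.01247,-0.03750); r₂ = λ·B[:,1] = (-0.00629,+0.98700,+0.16060)
r₃ = r₁×r₂ = (+0.03901,-0.16024,+0.98631); SVD([r₁ r₂ r₃]) → R = UVᵀ:
  R  [+0.99922 -0.00629 +0.03901]
  R  [+0.01247 +0.98700 -0.16024]
  R  [-0.03750 +0.16060 +0.98631]
t = (-0.27247, -0.04523, +0.90108) m
tr R = 2.972524; θ = arccos((tr R − 1)/2) = 0.165949 rad = 9.508°
axis k = ((R−Rᵀ)₃₂, (R−Rᵀ)₁₃, (R−Rᵀ)₂₁) / (2 sinθ) = (+0.971156, +0.231580, +0.056795)
rvec = θ·k = (+0.161162, +0.038430, +0.009425)

rvec=(0.1612, 0.0384, 0.0094) tvec=(-0.2725, -0.0452, 0.9011)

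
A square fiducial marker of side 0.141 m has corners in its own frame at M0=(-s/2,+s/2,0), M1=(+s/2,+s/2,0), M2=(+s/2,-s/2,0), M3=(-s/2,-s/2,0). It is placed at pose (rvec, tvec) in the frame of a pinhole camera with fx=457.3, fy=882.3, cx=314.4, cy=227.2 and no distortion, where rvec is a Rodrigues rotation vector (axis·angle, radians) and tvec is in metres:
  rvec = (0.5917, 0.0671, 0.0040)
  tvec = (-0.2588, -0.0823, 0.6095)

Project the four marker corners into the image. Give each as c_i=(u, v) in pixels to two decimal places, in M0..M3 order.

c0=(84.73, 192.88) c1=(181.44, 196.86) c2=(161.21, 10.15) c3=(51.56, 8.47)

Intrinsics K: fx=457.3, fy=882.3, cx=314.4, cy=227.2
Marker side s = 0.141 m; corners in marker frame (Z=0):
  M0 = (-0.0705, +0.0705, 0)
  M1 = (+0.0705, +0.0705, 0)
  M2 = (+0.0705, -0.0705, 0)
  M3 = (-0.0705, -0.0705, 0)
rvec = (0.5917, 0.0671, 0.0040), |rvec| = θ = 0.59551 rad = 34.120°
Rodrigues: sinθ=0.56093, 1−cosθ=0.17214; R = I + sinθ·[k]× + (1−cosθ)·[k]×²:
    [+0.99781 +0.01550 +0.06435]
    [+0.02304 +0.83005 -0.55721]
    [-0.06205 +0.55747 +0.82787]
t = (-0.2588, -0.0823, 0.6095) m
M0: Pc = R·M0+t = (-0.32805, -0.02541, +0.65318); u = 457.3·(-0.32805)/0.65318 + 314.4 = 84.7250, v = 882.3·(-0.02541)/0.65318 + 227.2 = 192.8824
M1: Pc = R·M1+t = (-0.18736, -0.02216, +0.64443); u = 457.3·(-0.18736)/0.64443 + 314.4 = 181.4440, v = 882.3·(-0.02216)/0.64443 + 227.2 = 196.8641
M2: Pc = R·M2+t = (-0.18955, -0.13919, +0.56582); u = 457.3·(-0.18955)/0.56582 + 314.4 = 161.2070, v = 882.3·(-0.13919)/0.56582 + 227.2 = 10.1515
M3: Pc = R·M3+t = (-0.33024, -0.14244, +0.57457); u = 457.3·(-0.33024)/0.57457 + 314.4 = 51.5648, v = 882.3·(-0.14244)/0.57457 + 227.2 = 8.4683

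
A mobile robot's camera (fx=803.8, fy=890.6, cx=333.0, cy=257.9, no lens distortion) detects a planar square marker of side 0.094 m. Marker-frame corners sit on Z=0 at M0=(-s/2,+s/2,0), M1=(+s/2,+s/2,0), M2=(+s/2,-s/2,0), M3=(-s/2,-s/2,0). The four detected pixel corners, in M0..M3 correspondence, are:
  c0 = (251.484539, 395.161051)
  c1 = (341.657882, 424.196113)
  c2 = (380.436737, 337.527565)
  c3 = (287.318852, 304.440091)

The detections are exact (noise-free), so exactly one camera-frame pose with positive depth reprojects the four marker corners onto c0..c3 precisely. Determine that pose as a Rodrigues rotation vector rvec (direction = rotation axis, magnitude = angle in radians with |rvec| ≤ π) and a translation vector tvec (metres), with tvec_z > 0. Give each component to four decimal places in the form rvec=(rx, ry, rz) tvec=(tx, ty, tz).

Intrinsics K: fx=803.8, fy=890.6, cx=333.0, cy=257.9
Marker side s = 0.094 m; corners in marker frame (Z=0):
  M0 = (-0.0470, +0.0470, 0)
  M1 = (+0.0470, +0.0470, 0)
  M2 = (+0.0470, -0.0470, 0)
  M3 = (-0.0470, -0.0470, 0)
Detected image corners:
  c0 = (251.484539, 395.161051) px
  c1 = (341.657882, 424.196113) px
  c2 = (380.436737, 337.527565) px
  c3 = (287.318852, 304.440091) px
Planar DLT: solve 8×8 A·h = b for H (H[2,2]=1):
  H  [+1075.68089 -248.22418 +315.50097]
  H  [+447.10223 +1115.79374 +366.54975]
  H  [+0.32065 +0.47233 +1.00000]
B = K⁻¹H; ‖b₁‖=1.312722, ‖b₂‖=1.312722; λ = 2/(‖b₁‖+‖b₂‖) = 0.761776, sign → tz>0 ⇒ λ=+0.761776
r₁ = λ·B[:,0] = (+0.91825,+0.31170,+0.24426); r₂ = λ·B[:,1] = (-0.38431,+0.85020,+0.35981)
r₃ = r₁×r₂ = (-0.09552,-0.42427,+0.90049); SVD([r₁ r₂ r₃]) → R = UVᵀ:
  R  [+0.91825 -0.38431 -0.09552]
  R  [+0.31170 +0.85020 -0.42427]
  R  [+0.24426 +0.35981 +0.90049]
t = (-0.01658, +0.09293, +0.76178) m
tr R = 2.668936; θ = arccos((tr R − 1)/2) = 0.583629 rad = 33.440°
axis k = ((R−Rᵀ)₃₂, (R−Rᵀ)₁₃, (R−Rᵀ)₂₁) / (2 sinθ) = (+0.711432, -0.308297, +0.631520)
rvec = θ·k = (+0.415213, -0.179931, +0.368574)

rvec=(0.4152, -0.1799, 0.3686) tvec=(-0.0166, 0.0929, 0.7618)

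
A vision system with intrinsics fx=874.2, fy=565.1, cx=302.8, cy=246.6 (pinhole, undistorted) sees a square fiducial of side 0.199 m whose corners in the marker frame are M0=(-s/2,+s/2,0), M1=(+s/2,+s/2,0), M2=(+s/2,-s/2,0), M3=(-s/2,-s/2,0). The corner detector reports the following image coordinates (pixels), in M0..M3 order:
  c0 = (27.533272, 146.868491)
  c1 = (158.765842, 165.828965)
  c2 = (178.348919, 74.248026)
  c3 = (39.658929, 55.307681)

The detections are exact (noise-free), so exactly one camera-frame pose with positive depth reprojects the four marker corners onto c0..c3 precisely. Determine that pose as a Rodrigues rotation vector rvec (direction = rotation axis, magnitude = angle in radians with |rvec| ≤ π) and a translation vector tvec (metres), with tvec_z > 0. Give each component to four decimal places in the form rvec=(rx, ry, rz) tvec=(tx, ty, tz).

rvec=(0.3318, 0.1083, 0.2129) tvec=(-0.2853, -0.2942, 1.2327)

Intrinsics K: fx=874.2, fy=565.1, cx=302.8, cy=246.6
Marker side s = 0.199 m; corners in marker frame (Z=0):
  M0 = (-0.0995, +0.0995, 0)
  M1 = (+0.0995, +0.0995, 0)
  M2 = (+0.0995, -0.0995, 0)
  M3 = (-0.0995, -0.0995, 0)
Detected image corners:
  c0 = (27.533272, 146.868491) px
  c1 = (158.765842, 165.828965) px
  c2 = (178.348919, 74.248026) px
  c3 = (39.658929, 55.307681) px
Planar DLT: solve 8×8 A·h = b for H (H[2,2]=1):
  H  [+671.91292 -52.17669 +100.47912]
  H  [+88.90782 +490.11215 +111.74375]
  H  [-0.05718 +0.27095 +1.00000]
B = K⁻¹H; ‖b₁‖=0.811223, ‖b₂‖=0.811223; λ = 2/(‖b₁‖+‖b₂‖) = 1.232706, sign → tz>0 ⇒ λ=+1.232706
r₁ = λ·B[:,0] = (+0.97188,+0.22470,-0.07048); r₂ = λ·B[:,1] = (-0.18926,+0.92337,+0.33400)
r₃ = r₁×r₂ = (+0.14013,-0.31127,+0.93993); SVD([r₁ r₂ r₃]) → R = UVᵀ:
  R  [+0.97188 -0.18926 +0.14013]
  R  [+0.22470 +0.92337 -0.31127]
  R  [-0.07048 +0.33400 +0.93993]
t = (-0.28529, -0.29417, +1.23271) m
tr R = 2.835183; θ = arccos((tr R − 1)/2) = 0.408818 rad = 23.424°
axis k = ((R−Rᵀ)₃₂, (R−Rᵀ)₁₃, (R−Rᵀ)₂₁) / (2 sinθ) = (+0.811614, +0.264909, +0.520678)
rvec = θ·k = (+0.331802, +0.108300, +0.212862)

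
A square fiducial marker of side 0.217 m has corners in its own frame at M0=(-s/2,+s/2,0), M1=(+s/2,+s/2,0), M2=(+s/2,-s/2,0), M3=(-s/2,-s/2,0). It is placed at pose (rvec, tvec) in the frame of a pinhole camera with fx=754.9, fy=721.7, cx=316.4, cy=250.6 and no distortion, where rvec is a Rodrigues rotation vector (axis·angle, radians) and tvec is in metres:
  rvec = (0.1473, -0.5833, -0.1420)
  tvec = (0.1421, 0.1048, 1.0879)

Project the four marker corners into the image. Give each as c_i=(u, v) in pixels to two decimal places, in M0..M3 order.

c0=(361.35, 408.88) c1=(472.88, 369.58) c2=(464.95, 237.50) c3=(348.24, 263.07)

Intrinsics K: fx=754.9, fy=721.7, cx=316.4, cy=250.6
Marker side s = 0.217 m; corners in marker frame (Z=0):
  M0 = (-0.1085, +0.1085, 0)
  M1 = (+0.1085, +0.1085, 0)
  M2 = (+0.1085, -0.1085, 0)
  M3 = (-0.1085, -0.1085, 0)
rvec = (0.1473, -0.5833, -0.1420), |rvec| = θ = 0.61814 rad = 35.417°
Rodrigues: sinθ=0.57952, 1−cosθ=0.18504; R = I + sinθ·[k]× + (1−cosθ)·[k]×²:
    [+0.82546 +0.09152 -0.55699]
    [-0.17474 +0.97973 -0.09798]
    [+0.53673 +0.17821 +0.82472]
t = (0.1421, 0.1048, 1.0879) m
M0: Pc = R·M0+t = (+0.06247, +0.23006, +1.04900); u = 754.9·(+0.06247)/1.04900 + 316.4 = 361.3535, v = 721.7·(+0.23006)/1.04900 + 250.6 = 408.8781
M1: Pc = R·M1+t = (+0.24159, +0.19214, +1.16547); u = 754.9·(+0.24159)/1.16547 + 316.4 = 472.8847, v = 721.7·(+0.19214)/1.16547 + 250.6 = 369.5806
M2: Pc = R·M2+t = (+0.22173, -0.02046, +1.12680); u = 754.9·(+0.22173)/1.12680 + 316.4 = 464.9502, v = 721.7·(-0.02046)/1.12680 + 250.6 = 237.4960
M3: Pc = R·M3+t = (+0.04261, +0.01746, +1.01033); u = 754.9·(+0.04261)/1.01033 + 316.4 = 348.2355, v = 721.7·(+0.01746)/1.01033 + 250.6 = 263.0711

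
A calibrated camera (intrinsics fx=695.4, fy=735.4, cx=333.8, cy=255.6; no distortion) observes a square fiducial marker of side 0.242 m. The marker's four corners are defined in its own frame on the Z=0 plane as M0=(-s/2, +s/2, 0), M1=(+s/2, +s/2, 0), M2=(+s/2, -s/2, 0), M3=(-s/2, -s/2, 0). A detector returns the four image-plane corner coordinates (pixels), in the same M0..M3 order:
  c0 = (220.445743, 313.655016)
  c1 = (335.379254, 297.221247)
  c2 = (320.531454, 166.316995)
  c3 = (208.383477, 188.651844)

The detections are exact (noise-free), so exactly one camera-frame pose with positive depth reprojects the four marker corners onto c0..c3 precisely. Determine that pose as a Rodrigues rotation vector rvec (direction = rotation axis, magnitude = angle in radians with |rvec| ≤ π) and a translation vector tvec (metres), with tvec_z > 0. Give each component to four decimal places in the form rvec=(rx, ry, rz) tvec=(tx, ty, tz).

Intrinsics K: fx=695.4, fy=735.4, cx=333.8, cy=255.6
Marker side s = 0.242 m; corners in marker frame (Z=0):
  M0 = (-0.1210, +0.1210, 0)
  M1 = (+0.1210, +0.1210, 0)
  M2 = (+0.1210, -0.1210, 0)
  M3 = (-0.1210, -0.1210, 0)
Detected image corners:
  c0 = (220.445743, 313.655016) px
  c1 = (335.379254, 297.221247) px
  c2 = (320.531454, 166.316995) px
  c3 = (208.383477, 188.651844) px
Planar DLT: solve 8×8 A·h = b for H (H[2,2]=1):
  H  [+414.26197 +34.46761 +269.73233]
  H  [-129.06229 +509.74581 +241.09932]
  H  [-0.20230 -0.07740 +1.00000]
B = K⁻¹H; ‖b₁‖=0.729380, ‖b₂‖=0.729380; λ = 2/(‖b₁‖+‖b₂‖) = 1.371028, sign → tz>0 ⇒ λ=+1.371028
r₁ = λ·B[:,0] = (+0.94988,-0.14421,-0.27736); r₂ = λ·B[:,1] = (+0.11890,+0.98722,-0.10612)
r₃ = r₁×r₂ = (+0.28912,+0.06783,+0.95489); SVD([r₁ r₂ r₃]) → R = UVᵀ:
  R  [+0.94988 +0.11890 +0.28912]
  R  [-0.14421 +0.98722 +0.06783]
  R  [-0.27736 -0.10612 +0.95489]
t = (-0.12631, -0.02703, +1.37103) m
tr R = 2.891988; θ = arccos((tr R − 1)/2) = 0.330150 rad = 18.916°
axis k = ((R−Rᵀ)₃₂, (R−Rᵀ)₁₃, (R−Rᵀ)₂₁) / (2 sinθ) = (-0.268290, +0.873696, -0.405802)
rvec = θ·k = (-0.088576, +0.288451, -0.133975)

rvec=(-0.0886, 0.2885, -0.1340) tvec=(-0.1263, -0.0270, 1.3710)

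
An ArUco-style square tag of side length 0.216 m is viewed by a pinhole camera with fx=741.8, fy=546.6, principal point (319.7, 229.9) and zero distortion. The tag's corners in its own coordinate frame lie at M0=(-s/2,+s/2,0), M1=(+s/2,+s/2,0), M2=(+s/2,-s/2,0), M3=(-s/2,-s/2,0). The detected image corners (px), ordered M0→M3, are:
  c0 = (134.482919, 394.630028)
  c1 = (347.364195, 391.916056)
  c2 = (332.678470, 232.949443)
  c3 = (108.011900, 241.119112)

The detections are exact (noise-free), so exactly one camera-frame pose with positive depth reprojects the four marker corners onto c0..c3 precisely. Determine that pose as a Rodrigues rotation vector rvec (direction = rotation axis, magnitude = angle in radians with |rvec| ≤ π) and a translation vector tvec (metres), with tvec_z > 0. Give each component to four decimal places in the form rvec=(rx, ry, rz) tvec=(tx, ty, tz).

rvec=(0.1942, 0.1046, -0.0603) tvec=(-0.0877, 0.1150, 0.7180)

Intrinsics K: fx=741.8, fy=546.6, cx=319.7, cy=229.9
Marker side s = 0.216 m; corners in marker frame (Z=0):
  M0 = (-0.1080, +0.1080, 0)
  M1 = (+0.1080, +0.1080, 0)
  M2 = (+0.1080, -0.1080, 0)
  M3 = (-0.1080, -0.1080, 0)
Detected image corners:
  c0 = (134.482919, 394.630028) px
  c1 = (347.364195, 391.916056) px
  c2 = (332.678470, 232.949443) px
  c3 = (108.011900, 241.119112) px
Planar DLT: solve 8×8 A·h = b for H (H[2,2]=1):
  H  [+976.89901 +156.54680 +229.12613]
  H  [-72.88721 +806.23801 +317.42361]
  H  [-0.15248 +0.26374 +1.00000]
B = K⁻¹H; ‖b₁‖=1.392747, ‖b₂‖=1.392747; λ = 2/(‖b₁‖+‖b₂‖) = 0.718005, sign → tz>0 ⇒ λ=+0.718005
r₁ = λ·B[:,0] = (+0.99275,-0.04970,-0.10948); r₂ = λ·B[:,1] = (+0.06991,+0.97941,+0.18937)
r₃ = r₁×r₂ = (+0.09781,-0.19565,+0.97578); SVD([r₁ r₂ r₃]) → R = UVᵀ:
  R  [+0.99275 +0.06991 +0.09781]
  R  [-0.04970 +0.97941 -0.19565]
  R  [-0.10948 +0.18937 +0.97578]
t = (-0.08767, +0.11497, +0.71801) m
tr R = 2.947945; θ = arccos((tr R − 1)/2) = 0.228654 rad = 13.101°
axis k = ((R−Rᵀ)₃₂, (R−Rᵀ)₁₃, (R−Rᵀ)₂₁) / (2 sinθ) = (+0.849292, +0.457262, -0.263844)
rvec = θ·k = (+0.194194, +0.104555, -0.060329)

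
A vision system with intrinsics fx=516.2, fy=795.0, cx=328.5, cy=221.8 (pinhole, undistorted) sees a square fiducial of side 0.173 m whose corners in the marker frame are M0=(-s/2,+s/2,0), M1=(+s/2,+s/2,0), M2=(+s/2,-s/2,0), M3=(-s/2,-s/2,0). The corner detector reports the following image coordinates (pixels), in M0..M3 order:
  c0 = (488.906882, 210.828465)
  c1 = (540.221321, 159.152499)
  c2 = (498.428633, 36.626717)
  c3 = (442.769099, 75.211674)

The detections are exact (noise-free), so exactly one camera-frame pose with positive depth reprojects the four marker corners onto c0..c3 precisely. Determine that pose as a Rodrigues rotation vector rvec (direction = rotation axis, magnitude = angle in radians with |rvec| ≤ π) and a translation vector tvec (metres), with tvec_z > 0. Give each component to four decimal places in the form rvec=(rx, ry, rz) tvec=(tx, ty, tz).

Intrinsics K: fx=516.2, fy=795.0, cx=328.5, cy=221.8
Marker side s = 0.173 m; corners in marker frame (Z=0):
  M0 = (-0.0865, +0.0865, 0)
  M1 = (+0.0865, +0.0865, 0)
  M2 = (+0.0865, -0.0865, 0)
  M3 = (-0.0865, -0.0865, 0)
Detected image corners:
  c0 = (488.906882, 210.828465) px
  c1 = (540.221321, 159.152499) px
  c2 = (498.428633, 36.626717) px
  c3 = (442.769099, 75.211674) px
Planar DLT: solve 8×8 A·h = b for H (H[2,2]=1):
  H  [+596.32016 +248.78467 +493.91176]
  H  [-190.62265 +743.01570 +119.26359]
  H  [+0.58292 -0.00957 +1.00000]
B = K⁻¹H; ‖b₁‖=1.056778, ‖b₂‖=1.056778; λ = 2/(‖b₁‖+‖b₂‖) = 0.946272, sign → tz>0 ⇒ λ=+0.946272
r₁ = λ·B[:,0] = (+0.74212,-0.38079,+0.55160); r₂ = λ·B[:,1] = (+0.46183,+0.88692,-0.00906)
r₃ = r₁×r₂ = (-0.48578,+0.26147,+0.83406); SVD([r₁ r₂ r₃]) → R = UVᵀ:
  R  [+0.74212 +0.46183 -0.48578]
  R  [-0.38079 +0.88692 +0.26147]
  R  [+0.55160 -0.00906 +0.83406]
t = (+0.30322, -0.12205, +0.94627) m
tr R = 2.463097; θ = arccos((tr R − 1)/2) = 0.750206 rad = 42.984°
axis k = ((R−Rᵀ)₃₂, (R−Rᵀ)₁₃, (R−Rᵀ)₂₁) / (2 sinθ) = (-0.198396, -0.760780, -0.617943)
rvec = θ·k = (-0.148838, -0.570741, -0.463584)

rvec=(-0.1488, -0.5707, -0.4636) tvec=(0.3032, -0.1220, 0.9463)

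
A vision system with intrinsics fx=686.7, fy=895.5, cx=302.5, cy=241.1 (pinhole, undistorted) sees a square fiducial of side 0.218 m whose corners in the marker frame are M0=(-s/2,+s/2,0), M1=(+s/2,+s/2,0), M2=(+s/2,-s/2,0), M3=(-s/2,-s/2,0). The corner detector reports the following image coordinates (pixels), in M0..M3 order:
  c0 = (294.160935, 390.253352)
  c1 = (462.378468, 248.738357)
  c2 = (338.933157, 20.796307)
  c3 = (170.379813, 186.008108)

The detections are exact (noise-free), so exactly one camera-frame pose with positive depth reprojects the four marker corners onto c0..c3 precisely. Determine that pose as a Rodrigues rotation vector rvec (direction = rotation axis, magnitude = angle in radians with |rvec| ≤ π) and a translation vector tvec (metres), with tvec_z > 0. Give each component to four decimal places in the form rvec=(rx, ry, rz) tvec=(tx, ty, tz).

rvec=(0.2489, 0.1726, -0.6221) tvec=(0.0132, -0.0192, 0.7153)

Intrinsics K: fx=686.7, fy=895.5, cx=302.5, cy=241.1
Marker side s = 0.218 m; corners in marker frame (Z=0):
  M0 = (-0.1090, +0.1090, 0)
  M1 = (+0.1090, +0.1090, 0)
  M2 = (+0.1090, -0.1090, 0)
  M3 = (-0.1090, -0.1090, 0)
Detected image corners:
  c0 = (294.160935, 390.253352) px
  c1 = (462.378468, 248.738357) px
  c2 = (338.933157, 20.796307) px
  c3 = (170.379813, 186.008108) px
Planar DLT: solve 8×8 A·h = b for H (H[2,2]=1):
  H  [+669.07935 +645.79636 +315.14338]
  H  [-771.05586 +1041.92970 +217.10775]
  H  [-0.32645 +0.24880 +1.00000]
B = K⁻¹H; ‖b₁‖=1.398059, ‖b₂‖=1.398059; λ = 2/(‖b₁‖+‖b₂‖) = 0.715277, sign → tz>0 ⇒ λ=+0.715277
r₁ = λ·B[:,0] = (+0.79978,-0.55301,-0.23350); r₂ = λ·B[:,1] = (+0.59428,+0.78432,+0.17796)
r₃ = r₁×r₂ = (+0.08473,-0.28110,+0.95593); SVD([r₁ r₂ r₃]) → R = UVᵀ:
  R  [+0.79978 +0.59428 +0.08473]
  R  [-0.55301 +0.78432 -0.28110]
  R  [-0.23350 +0.17796 +0.95593]
t = (+0.01317, -0.01916, +0.71528) m
tr R = 2.540041; θ = arccos((tr R − 1)/2) = 0.691923 rad = 39.644°
axis k = ((R−Rᵀ)₃₂, (R−Rᵀ)₁₃, (R−Rᵀ)₂₁) / (2 sinθ) = (+0.359751, +0.249391, -0.899101)
rvec = θ·k = (+0.248920, +0.172559, -0.622109)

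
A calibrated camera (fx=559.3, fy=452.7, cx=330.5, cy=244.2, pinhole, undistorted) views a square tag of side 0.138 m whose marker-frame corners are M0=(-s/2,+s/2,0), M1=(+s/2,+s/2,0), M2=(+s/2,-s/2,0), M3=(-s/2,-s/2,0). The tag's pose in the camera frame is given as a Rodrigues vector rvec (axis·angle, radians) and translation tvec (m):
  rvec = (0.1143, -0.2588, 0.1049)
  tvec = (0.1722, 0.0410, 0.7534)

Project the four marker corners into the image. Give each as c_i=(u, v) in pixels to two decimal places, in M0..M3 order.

Intrinsics K: fx=559.3, fy=452.7, cx=330.5, cy=244.2
Marker side s = 0.138 m; corners in marker frame (Z=0):
  M0 = (-0.0690, +0.0690, 0)
  M1 = (+0.0690, +0.0690, 0)
  M2 = (+0.0690, -0.0690, 0)
  M3 = (-0.0690, -0.0690, 0)
rvec = (0.1143, -0.2588, 0.1049), |rvec| = θ = 0.30174 rad = 17.288°
Rodrigues: sinθ=0.29718, 1−cosθ=0.04518; R = I + sinθ·[k]× + (1−cosθ)·[k]×²:
    [+0.96130 -0.11799 -0.24894]
    [+0.08864 +0.98806 -0.12604]
    [+0.26084 +0.09910 +0.96028]
t = (0.1722, 0.0410, 0.7534) m
M0: Pc = R·M0+t = (+0.09773, +0.10306, +0.74224); u = 559.3·(+0.09773)/0.74224 + 330.5 = 404.1413, v = 452.7·(+0.10306)/0.74224 + 244.2 = 307.0574
M1: Pc = R·M1+t = (+0.23039, +0.11529, +0.77824); u = 559.3·(+0.23039)/0.77824 + 330.5 = 496.0747, v = 452.7·(+0.11529)/0.77824 + 244.2 = 311.2653
M2: Pc = R·M2+t = (+0.24667, -0.02106, +0.76456); u = 559.3·(+0.24667)/0.76456 + 330.5 = 510.9481, v = 452.7·(-0.02106)/0.76456 + 244.2 = 231.7303
M3: Pc = R·M3+t = (+0.11401, -0.03329, +0.72856); u = 559.3·(+0.11401)/0.72856 + 330.5 = 418.0238, v = 452.7·(-0.03329)/0.72856 + 244.2 = 223.5138

c0=(404.14, 307.06) c1=(496.07, 311.27) c2=(510.95, 231.73) c3=(418.02, 223.51)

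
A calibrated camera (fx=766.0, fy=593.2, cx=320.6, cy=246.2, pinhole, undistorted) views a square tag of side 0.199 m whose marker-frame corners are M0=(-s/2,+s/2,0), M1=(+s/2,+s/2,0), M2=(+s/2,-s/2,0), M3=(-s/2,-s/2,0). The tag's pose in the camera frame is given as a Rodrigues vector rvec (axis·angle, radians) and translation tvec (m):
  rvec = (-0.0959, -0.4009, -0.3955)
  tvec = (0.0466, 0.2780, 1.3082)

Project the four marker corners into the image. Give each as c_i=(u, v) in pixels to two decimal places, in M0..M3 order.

c0=(321.54, 435.72) c1=(417.23, 393.39) c2=(372.63, 312.65) c3=(274.36, 349.85)

Intrinsics K: fx=766.0, fy=593.2, cx=320.6, cy=246.2
Marker side s = 0.199 m; corners in marker frame (Z=0):
  M0 = (-0.0995, +0.0995, 0)
  M1 = (+0.0995, +0.0995, 0)
  M2 = (+0.0995, -0.0995, 0)
  M3 = (-0.0995, -0.0995, 0)
rvec = (-0.0959, -0.4009, -0.3955), |rvec| = θ = 0.57126 rad = 32.731°
Rodrigues: sinθ=0.54069, 1−cosθ=0.15878; R = I + sinθ·[k]× + (1−cosθ)·[k]×²:
    [+0.84570 +0.39304 -0.36099]
    [-0.35563 +0.91942 +0.16791]
    [+0.39790 -0.01362 +0.91733]
t = (0.0466, 0.2780, 1.3082) m
M0: Pc = R·M0+t = (+0.00156, +0.40487, +1.26725); u = 766.0·(+0.00156)/1.26725 + 320.6 = 321.5436, v = 593.2·(+0.40487)/1.26725 + 246.2 = 435.7181
M1: Pc = R·M1+t = (+0.16985, +0.33410, +1.34644); u = 766.0·(+0.16985)/1.34644 + 320.6 = 417.2318, v = 593.2·(+0.33410)/1.34644 + 246.2 = 393.3933
M2: Pc = R·M2+t = (+0.09164, +0.15113, +1.34915); u = 766.0·(+0.09164)/1.34915 + 320.6 = 372.6295, v = 593.2·(+0.15113)/1.34915 + 246.2 = 312.6507
M3: Pc = R·M3+t = (-0.07665, +0.22190, +1.26996); u = 766.0·(-0.07665)/1.26996 + 320.6 = 274.3646, v = 593.2·(+0.22190)/1.26996 + 246.2 = 349.8509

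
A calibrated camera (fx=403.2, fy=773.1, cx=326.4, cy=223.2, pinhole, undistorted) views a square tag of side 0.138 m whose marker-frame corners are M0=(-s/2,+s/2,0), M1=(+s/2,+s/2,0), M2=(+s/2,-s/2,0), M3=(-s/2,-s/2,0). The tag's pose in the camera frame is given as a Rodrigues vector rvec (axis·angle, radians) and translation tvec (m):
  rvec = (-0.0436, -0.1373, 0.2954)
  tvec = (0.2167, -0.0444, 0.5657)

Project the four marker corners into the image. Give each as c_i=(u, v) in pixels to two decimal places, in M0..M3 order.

Intrinsics K: fx=403.2, fy=773.1, cx=326.4, cy=223.2
Marker side s = 0.138 m; corners in marker frame (Z=0):
  M0 = (-0.0690, +0.0690, 0)
  M1 = (+0.0690, +0.0690, 0)
  M2 = (+0.0690, -0.0690, 0)
  M3 = (-0.0690, -0.0690, 0)
rvec = (-0.0436, -0.1373, 0.2954), |rvec| = θ = 0.32865 rad = 18.830°
Rodrigues: sinθ=0.32277, 1−cosθ=0.05352; R = I + sinθ·[k]× + (1−cosθ)·[k]×²:
    [+0.94742 -0.28714 -0.14122]
    [+0.29308 +0.95582 +0.02272]
    [+0.12846 -0.06292 +0.98972]
t = (0.2167, -0.0444, 0.5657) m
M0: Pc = R·M0+t = (+0.13152, +0.00133, +0.55250); u = 403.2·(+0.13152)/0.55250 + 326.4 = 422.3771, v = 773.1·(+0.00133)/0.55250 + 223.2 = 225.0599
M1: Pc = R·M1+t = (+0.26226, +0.04177, +0.57022); u = 403.2·(+0.26226)/0.57022 + 326.4 = 511.8413, v = 773.1·(+0.04177)/0.57022 + 223.2 = 279.8364
M2: Pc = R·M2+t = (+0.30188, -0.09013, +0.57890); u = 403.2·(+0.30188)/0.57890 + 326.4 = 536.6590, v = 773.1·(-0.09013)/0.57890 + 223.2 = 102.8368
M3: Pc = R·M3+t = (+0.17114, -0.13057, +0.56118); u = 403.2·(+0.17114)/0.56118 + 326.4 = 449.3630, v = 773.1·(-0.13057)/0.56118 + 223.2 = 43.3164

c0=(422.38, 225.06) c1=(511.84, 279.84) c2=(536.66, 102.84) c3=(449.36, 43.32)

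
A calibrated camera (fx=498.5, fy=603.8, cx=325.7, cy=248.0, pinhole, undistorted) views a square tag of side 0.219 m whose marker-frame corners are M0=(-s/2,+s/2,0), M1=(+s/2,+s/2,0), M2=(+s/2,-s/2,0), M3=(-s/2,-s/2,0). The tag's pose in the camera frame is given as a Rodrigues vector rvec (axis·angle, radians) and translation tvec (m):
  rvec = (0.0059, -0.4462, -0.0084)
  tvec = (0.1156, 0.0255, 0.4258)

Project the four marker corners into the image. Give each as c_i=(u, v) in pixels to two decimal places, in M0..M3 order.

c0=(348.79, 464.49) c1=(552.00, 418.69) c2=(551.21, 139.28) c3=(346.92, 115.38)

Intrinsics K: fx=498.5, fy=603.8, cx=325.7, cy=248.0
Marker side s = 0.219 m; corners in marker frame (Z=0):
  M0 = (-0.1095, +0.1095, 0)
  M1 = (+0.1095, +0.1095, 0)
  M2 = (+0.1095, -0.1095, 0)
  M3 = (-0.1095, -0.1095, 0)
rvec = (0.0059, -0.4462, -0.0084), |rvec| = θ = 0.44632 rad = 25.572°
Rodrigues: sinθ=0.43165, 1−cosθ=0.09796; R = I + sinθ·[k]× + (1−cosθ)·[k]×²:
    [+0.90206 +0.00683 -0.43156]
    [-0.00942 +0.99995 -0.00386]
    [+0.43151 +0.00755 +0.90208]
t = (0.1156, 0.0255, 0.4258) m
M0: Pc = R·M0+t = (+0.01757, +0.13603, +0.37938); u = 498.5·(+0.01757)/0.37938 + 325.7 = 348.7899, v = 603.8·(+0.13603)/0.37938 + 248.0 = 464.4928
M1: Pc = R·M1+t = (+0.21512, +0.13396, +0.47388); u = 498.5·(+0.21512)/0.47388 + 325.7 = 552.0014, v = 603.8·(+0.13396)/0.47388 + 248.0 = 418.6917
M2: Pc = R·M2+t = (+0.21363, -0.08503, +0.47222); u = 498.5·(+0.21363)/0.47222 + 325.7 = 551.2148, v = 603.8·(-0.08503)/0.47222 + 248.0 = 139.2835
M3: Pc = R·M3+t = (+0.01608, -0.08296, +0.37772); u = 498.5·(+0.01608)/0.37772 + 325.7 = 346.9172, v = 603.8·(-0.08296)/0.37772 + 248.0 = 115.3815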